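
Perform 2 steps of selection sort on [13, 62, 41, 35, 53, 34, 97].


Initial: [13, 62, 41, 35, 53, 34, 97]
Step 1: min=13 at 0
  Swap: [13, 62, 41, 35, 53, 34, 97]
Step 2: min=34 at 5
  Swap: [13, 34, 41, 35, 53, 62, 97]

After 2 steps: [13, 34, 41, 35, 53, 62, 97]


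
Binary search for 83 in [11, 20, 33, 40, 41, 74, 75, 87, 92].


Step 1: lo=0, hi=8, mid=4, val=41
Step 2: lo=5, hi=8, mid=6, val=75
Step 3: lo=7, hi=8, mid=7, val=87

Not found


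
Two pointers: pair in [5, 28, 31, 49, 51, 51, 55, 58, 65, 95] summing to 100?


lo=0(5)+hi=9(95)=100

Yes: 5+95=100


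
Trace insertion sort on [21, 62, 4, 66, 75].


Initial: [21, 62, 4, 66, 75]
Insert 62: [21, 62, 4, 66, 75]
Insert 4: [4, 21, 62, 66, 75]
Insert 66: [4, 21, 62, 66, 75]
Insert 75: [4, 21, 62, 66, 75]

Sorted: [4, 21, 62, 66, 75]


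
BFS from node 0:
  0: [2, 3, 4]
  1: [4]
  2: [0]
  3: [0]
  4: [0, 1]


Visit 0, enqueue [2, 3, 4]
Visit 2, enqueue []
Visit 3, enqueue []
Visit 4, enqueue [1]
Visit 1, enqueue []

BFS order: [0, 2, 3, 4, 1]


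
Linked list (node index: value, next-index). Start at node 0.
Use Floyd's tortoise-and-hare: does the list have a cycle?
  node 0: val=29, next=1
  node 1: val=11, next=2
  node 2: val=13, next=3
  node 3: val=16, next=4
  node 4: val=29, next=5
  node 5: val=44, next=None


Floyd's tortoise (slow, +1) and hare (fast, +2):
  init: slow=0, fast=0
  step 1: slow=1, fast=2
  step 2: slow=2, fast=4
  step 3: fast 4->5->None, no cycle

Cycle: no


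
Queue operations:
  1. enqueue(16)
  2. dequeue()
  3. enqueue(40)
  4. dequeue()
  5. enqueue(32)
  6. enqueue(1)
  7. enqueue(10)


enqueue(16) -> [16]
dequeue()->16, []
enqueue(40) -> [40]
dequeue()->40, []
enqueue(32) -> [32]
enqueue(1) -> [32, 1]
enqueue(10) -> [32, 1, 10]

Final queue: [32, 1, 10]


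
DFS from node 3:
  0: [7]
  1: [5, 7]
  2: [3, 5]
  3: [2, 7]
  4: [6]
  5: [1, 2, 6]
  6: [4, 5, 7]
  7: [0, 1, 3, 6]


Visit 3, push [7, 2]
Visit 2, push [5]
Visit 5, push [6, 1]
Visit 1, push [7]
Visit 7, push [6, 0]
Visit 0, push []
Visit 6, push [4]
Visit 4, push []

DFS order: [3, 2, 5, 1, 7, 0, 6, 4]


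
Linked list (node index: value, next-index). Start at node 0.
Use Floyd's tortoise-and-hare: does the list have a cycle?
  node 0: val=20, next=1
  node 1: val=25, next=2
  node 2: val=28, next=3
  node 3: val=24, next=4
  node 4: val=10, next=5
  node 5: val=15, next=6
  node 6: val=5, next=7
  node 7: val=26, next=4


Floyd's tortoise (slow, +1) and hare (fast, +2):
  init: slow=0, fast=0
  step 1: slow=1, fast=2
  step 2: slow=2, fast=4
  step 3: slow=3, fast=6
  step 4: slow=4, fast=4
  slow == fast at node 4: cycle detected

Cycle: yes


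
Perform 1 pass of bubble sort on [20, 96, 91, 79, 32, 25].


Initial: [20, 96, 91, 79, 32, 25]
Pass 1: [20, 91, 79, 32, 25, 96] (4 swaps)

After 1 pass: [20, 91, 79, 32, 25, 96]


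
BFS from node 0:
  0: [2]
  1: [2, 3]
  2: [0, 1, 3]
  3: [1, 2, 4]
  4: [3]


Visit 0, enqueue [2]
Visit 2, enqueue [1, 3]
Visit 1, enqueue []
Visit 3, enqueue [4]
Visit 4, enqueue []

BFS order: [0, 2, 1, 3, 4]


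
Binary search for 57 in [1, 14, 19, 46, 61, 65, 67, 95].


Step 1: lo=0, hi=7, mid=3, val=46
Step 2: lo=4, hi=7, mid=5, val=65
Step 3: lo=4, hi=4, mid=4, val=61

Not found


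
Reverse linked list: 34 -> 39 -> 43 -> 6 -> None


Step 1: curr=34, set curr.next=prev(None) | reversed so far: 34
Step 2: curr=39, set curr.next=prev(34) | reversed so far: 39 -> 34
Step 3: curr=43, set curr.next=prev(39) | reversed so far: 43 -> 39 -> 34
Step 4: curr=6, set curr.next=prev(43) | reversed so far: 6 -> 43 -> 39 -> 34

6 -> 43 -> 39 -> 34 -> None


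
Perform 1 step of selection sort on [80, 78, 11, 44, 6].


Initial: [80, 78, 11, 44, 6]
Step 1: min=6 at 4
  Swap: [6, 78, 11, 44, 80]

After 1 step: [6, 78, 11, 44, 80]


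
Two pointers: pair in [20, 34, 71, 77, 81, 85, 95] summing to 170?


lo=0(20)+hi=6(95)=115
lo=1(34)+hi=6(95)=129
lo=2(71)+hi=6(95)=166
lo=3(77)+hi=6(95)=172
lo=3(77)+hi=5(85)=162
lo=4(81)+hi=5(85)=166

No pair found


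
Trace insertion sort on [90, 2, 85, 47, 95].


Initial: [90, 2, 85, 47, 95]
Insert 2: [2, 90, 85, 47, 95]
Insert 85: [2, 85, 90, 47, 95]
Insert 47: [2, 47, 85, 90, 95]
Insert 95: [2, 47, 85, 90, 95]

Sorted: [2, 47, 85, 90, 95]


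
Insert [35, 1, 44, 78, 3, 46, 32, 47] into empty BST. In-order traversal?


Insert 35: root
Insert 1: L from 35
Insert 44: R from 35
Insert 78: R from 35 -> R from 44
Insert 3: L from 35 -> R from 1
Insert 46: R from 35 -> R from 44 -> L from 78
Insert 32: L from 35 -> R from 1 -> R from 3
Insert 47: R from 35 -> R from 44 -> L from 78 -> R from 46

In-order: [1, 3, 32, 35, 44, 46, 47, 78]


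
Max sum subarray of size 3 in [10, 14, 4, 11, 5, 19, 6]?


[0:3]: 28
[1:4]: 29
[2:5]: 20
[3:6]: 35
[4:7]: 30

Max: 35 at [3:6]


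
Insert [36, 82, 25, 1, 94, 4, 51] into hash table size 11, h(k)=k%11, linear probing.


Insert 36: h=3 -> slot 3
Insert 82: h=5 -> slot 5
Insert 25: h=3, 1 probes -> slot 4
Insert 1: h=1 -> slot 1
Insert 94: h=6 -> slot 6
Insert 4: h=4, 3 probes -> slot 7
Insert 51: h=7, 1 probes -> slot 8

Table: [None, 1, None, 36, 25, 82, 94, 4, 51, None, None]


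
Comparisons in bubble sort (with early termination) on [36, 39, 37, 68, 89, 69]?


Algorithm: bubble sort (with early termination)
Input: [36, 39, 37, 68, 89, 69]
Sorted: [36, 37, 39, 68, 69, 89]

9


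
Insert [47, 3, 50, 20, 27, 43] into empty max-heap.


Insert 47: [47]
Insert 3: [47, 3]
Insert 50: [50, 3, 47]
Insert 20: [50, 20, 47, 3]
Insert 27: [50, 27, 47, 3, 20]
Insert 43: [50, 27, 47, 3, 20, 43]

Final heap: [50, 27, 47, 3, 20, 43]


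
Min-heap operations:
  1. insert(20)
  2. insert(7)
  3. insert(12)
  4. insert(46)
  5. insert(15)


insert(20) -> [20]
insert(7) -> [7, 20]
insert(12) -> [7, 20, 12]
insert(46) -> [7, 20, 12, 46]
insert(15) -> [7, 15, 12, 46, 20]

Final heap: [7, 15, 12, 46, 20]


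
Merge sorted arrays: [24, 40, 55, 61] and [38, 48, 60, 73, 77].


Take 24 from A
Take 38 from B
Take 40 from A
Take 48 from B
Take 55 from A
Take 60 from B
Take 61 from A

Merged: [24, 38, 40, 48, 55, 60, 61, 73, 77]


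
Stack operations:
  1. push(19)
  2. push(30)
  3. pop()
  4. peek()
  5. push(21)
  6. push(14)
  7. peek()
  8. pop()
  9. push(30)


push(19) -> [19]
push(30) -> [19, 30]
pop()->30, [19]
peek()->19
push(21) -> [19, 21]
push(14) -> [19, 21, 14]
peek()->14
pop()->14, [19, 21]
push(30) -> [19, 21, 30]

Final stack: [19, 21, 30]


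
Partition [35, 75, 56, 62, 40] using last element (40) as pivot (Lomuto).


Pivot: 40
  35 <= 40: advance i (no swap)
Place pivot at 1: [35, 40, 56, 62, 75]

Partitioned: [35, 40, 56, 62, 75]


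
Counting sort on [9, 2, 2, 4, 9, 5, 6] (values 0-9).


Input: [9, 2, 2, 4, 9, 5, 6]
Counts: [0, 0, 2, 0, 1, 1, 1, 0, 0, 2]

Sorted: [2, 2, 4, 5, 6, 9, 9]


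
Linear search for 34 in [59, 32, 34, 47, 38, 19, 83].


i=0: 59!=34
i=1: 32!=34
i=2: 34==34 found!

Found at 2, 3 comps


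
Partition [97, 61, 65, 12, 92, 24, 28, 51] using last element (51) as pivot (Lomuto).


Pivot: 51
  12 <= 51: swap -> [12, 61, 65, 97, 92, 24, 28, 51]
  24 <= 51: swap -> [12, 24, 65, 97, 92, 61, 28, 51]
  28 <= 51: swap -> [12, 24, 28, 97, 92, 61, 65, 51]
Place pivot at 3: [12, 24, 28, 51, 92, 61, 65, 97]

Partitioned: [12, 24, 28, 51, 92, 61, 65, 97]


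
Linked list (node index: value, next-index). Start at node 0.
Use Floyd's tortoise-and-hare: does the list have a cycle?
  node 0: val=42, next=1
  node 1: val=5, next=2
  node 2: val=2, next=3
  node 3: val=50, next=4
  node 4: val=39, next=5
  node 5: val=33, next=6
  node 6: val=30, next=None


Floyd's tortoise (slow, +1) and hare (fast, +2):
  init: slow=0, fast=0
  step 1: slow=1, fast=2
  step 2: slow=2, fast=4
  step 3: slow=3, fast=6
  step 4: fast -> None, no cycle

Cycle: no


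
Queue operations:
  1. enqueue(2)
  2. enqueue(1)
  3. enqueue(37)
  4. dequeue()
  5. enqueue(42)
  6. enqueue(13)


enqueue(2) -> [2]
enqueue(1) -> [2, 1]
enqueue(37) -> [2, 1, 37]
dequeue()->2, [1, 37]
enqueue(42) -> [1, 37, 42]
enqueue(13) -> [1, 37, 42, 13]

Final queue: [1, 37, 42, 13]


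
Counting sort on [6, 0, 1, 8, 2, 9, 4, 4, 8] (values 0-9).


Input: [6, 0, 1, 8, 2, 9, 4, 4, 8]
Counts: [1, 1, 1, 0, 2, 0, 1, 0, 2, 1]

Sorted: [0, 1, 2, 4, 4, 6, 8, 8, 9]


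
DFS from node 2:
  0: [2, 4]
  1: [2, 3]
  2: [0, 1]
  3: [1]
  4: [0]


Visit 2, push [1, 0]
Visit 0, push [4]
Visit 4, push []
Visit 1, push [3]
Visit 3, push []

DFS order: [2, 0, 4, 1, 3]


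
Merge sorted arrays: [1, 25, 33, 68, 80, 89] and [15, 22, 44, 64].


Take 1 from A
Take 15 from B
Take 22 from B
Take 25 from A
Take 33 from A
Take 44 from B
Take 64 from B

Merged: [1, 15, 22, 25, 33, 44, 64, 68, 80, 89]


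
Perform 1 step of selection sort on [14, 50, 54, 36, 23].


Initial: [14, 50, 54, 36, 23]
Step 1: min=14 at 0
  Swap: [14, 50, 54, 36, 23]

After 1 step: [14, 50, 54, 36, 23]


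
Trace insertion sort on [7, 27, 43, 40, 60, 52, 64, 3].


Initial: [7, 27, 43, 40, 60, 52, 64, 3]
Insert 27: [7, 27, 43, 40, 60, 52, 64, 3]
Insert 43: [7, 27, 43, 40, 60, 52, 64, 3]
Insert 40: [7, 27, 40, 43, 60, 52, 64, 3]
Insert 60: [7, 27, 40, 43, 60, 52, 64, 3]
Insert 52: [7, 27, 40, 43, 52, 60, 64, 3]
Insert 64: [7, 27, 40, 43, 52, 60, 64, 3]
Insert 3: [3, 7, 27, 40, 43, 52, 60, 64]

Sorted: [3, 7, 27, 40, 43, 52, 60, 64]


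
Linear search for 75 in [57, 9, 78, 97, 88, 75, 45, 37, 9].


i=0: 57!=75
i=1: 9!=75
i=2: 78!=75
i=3: 97!=75
i=4: 88!=75
i=5: 75==75 found!

Found at 5, 6 comps


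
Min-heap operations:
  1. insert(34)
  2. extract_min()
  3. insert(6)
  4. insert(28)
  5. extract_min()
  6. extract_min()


insert(34) -> [34]
extract_min()->34, []
insert(6) -> [6]
insert(28) -> [6, 28]
extract_min()->6, [28]
extract_min()->28, []

Final heap: []


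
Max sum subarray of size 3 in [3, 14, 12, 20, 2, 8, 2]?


[0:3]: 29
[1:4]: 46
[2:5]: 34
[3:6]: 30
[4:7]: 12

Max: 46 at [1:4]


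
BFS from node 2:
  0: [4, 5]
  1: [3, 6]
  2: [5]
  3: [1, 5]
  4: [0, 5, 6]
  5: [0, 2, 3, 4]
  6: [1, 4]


Visit 2, enqueue [5]
Visit 5, enqueue [0, 3, 4]
Visit 0, enqueue []
Visit 3, enqueue [1]
Visit 4, enqueue [6]
Visit 1, enqueue []
Visit 6, enqueue []

BFS order: [2, 5, 0, 3, 4, 1, 6]


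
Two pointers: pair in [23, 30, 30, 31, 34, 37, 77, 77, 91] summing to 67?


lo=0(23)+hi=8(91)=114
lo=0(23)+hi=7(77)=100
lo=0(23)+hi=6(77)=100
lo=0(23)+hi=5(37)=60
lo=1(30)+hi=5(37)=67

Yes: 30+37=67


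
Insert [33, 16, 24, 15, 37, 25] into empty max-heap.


Insert 33: [33]
Insert 16: [33, 16]
Insert 24: [33, 16, 24]
Insert 15: [33, 16, 24, 15]
Insert 37: [37, 33, 24, 15, 16]
Insert 25: [37, 33, 25, 15, 16, 24]

Final heap: [37, 33, 25, 15, 16, 24]


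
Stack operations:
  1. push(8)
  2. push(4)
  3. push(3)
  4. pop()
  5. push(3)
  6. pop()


push(8) -> [8]
push(4) -> [8, 4]
push(3) -> [8, 4, 3]
pop()->3, [8, 4]
push(3) -> [8, 4, 3]
pop()->3, [8, 4]

Final stack: [8, 4]


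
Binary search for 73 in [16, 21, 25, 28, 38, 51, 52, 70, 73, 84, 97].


Step 1: lo=0, hi=10, mid=5, val=51
Step 2: lo=6, hi=10, mid=8, val=73

Found at index 8


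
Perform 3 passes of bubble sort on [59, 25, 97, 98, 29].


Initial: [59, 25, 97, 98, 29]
Pass 1: [25, 59, 97, 29, 98] (2 swaps)
Pass 2: [25, 59, 29, 97, 98] (1 swaps)
Pass 3: [25, 29, 59, 97, 98] (1 swaps)

After 3 passes: [25, 29, 59, 97, 98]


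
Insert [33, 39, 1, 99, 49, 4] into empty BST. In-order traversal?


Insert 33: root
Insert 39: R from 33
Insert 1: L from 33
Insert 99: R from 33 -> R from 39
Insert 49: R from 33 -> R from 39 -> L from 99
Insert 4: L from 33 -> R from 1

In-order: [1, 4, 33, 39, 49, 99]


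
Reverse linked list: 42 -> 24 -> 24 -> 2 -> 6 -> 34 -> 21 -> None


Step 1: curr=42, set curr.next=prev(None) | reversed so far: 42
Step 2: curr=24, set curr.next=prev(42) | reversed so far: 24 -> 42
Step 3: curr=24, set curr.next=prev(24) | reversed so far: 24 -> 24 -> 42
Step 4: curr=2, set curr.next=prev(24) | reversed so far: 2 -> 24 -> 24 -> 42
Step 5: curr=6, set curr.next=prev(2) | reversed so far: 6 -> 2 -> 24 -> 24 -> 42
Step 6: curr=34, set curr.next=prev(6) | reversed so far: 34 -> 6 -> 2 -> 24 -> 24 -> 42
Step 7: curr=21, set curr.next=prev(34) | reversed so far: 21 -> 34 -> 6 -> 2 -> 24 -> 24 -> 42

21 -> 34 -> 6 -> 2 -> 24 -> 24 -> 42 -> None


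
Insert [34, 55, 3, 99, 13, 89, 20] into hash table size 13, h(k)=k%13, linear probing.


Insert 34: h=8 -> slot 8
Insert 55: h=3 -> slot 3
Insert 3: h=3, 1 probes -> slot 4
Insert 99: h=8, 1 probes -> slot 9
Insert 13: h=0 -> slot 0
Insert 89: h=11 -> slot 11
Insert 20: h=7 -> slot 7

Table: [13, None, None, 55, 3, None, None, 20, 34, 99, None, 89, None]


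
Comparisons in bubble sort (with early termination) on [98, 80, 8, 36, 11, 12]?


Algorithm: bubble sort (with early termination)
Input: [98, 80, 8, 36, 11, 12]
Sorted: [8, 11, 12, 36, 80, 98]

14


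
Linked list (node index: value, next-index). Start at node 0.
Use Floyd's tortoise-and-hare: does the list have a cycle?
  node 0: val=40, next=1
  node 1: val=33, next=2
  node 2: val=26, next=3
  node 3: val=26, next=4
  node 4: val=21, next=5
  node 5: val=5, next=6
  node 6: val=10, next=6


Floyd's tortoise (slow, +1) and hare (fast, +2):
  init: slow=0, fast=0
  step 1: slow=1, fast=2
  step 2: slow=2, fast=4
  step 3: slow=3, fast=6
  step 4: slow=4, fast=6
  step 5: slow=5, fast=6
  step 6: slow=6, fast=6
  slow == fast at node 6: cycle detected

Cycle: yes


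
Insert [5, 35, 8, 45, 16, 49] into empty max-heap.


Insert 5: [5]
Insert 35: [35, 5]
Insert 8: [35, 5, 8]
Insert 45: [45, 35, 8, 5]
Insert 16: [45, 35, 8, 5, 16]
Insert 49: [49, 35, 45, 5, 16, 8]

Final heap: [49, 35, 45, 5, 16, 8]


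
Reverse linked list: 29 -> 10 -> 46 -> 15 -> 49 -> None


Step 1: curr=29, set curr.next=prev(None) | reversed so far: 29
Step 2: curr=10, set curr.next=prev(29) | reversed so far: 10 -> 29
Step 3: curr=46, set curr.next=prev(10) | reversed so far: 46 -> 10 -> 29
Step 4: curr=15, set curr.next=prev(46) | reversed so far: 15 -> 46 -> 10 -> 29
Step 5: curr=49, set curr.next=prev(15) | reversed so far: 49 -> 15 -> 46 -> 10 -> 29

49 -> 15 -> 46 -> 10 -> 29 -> None


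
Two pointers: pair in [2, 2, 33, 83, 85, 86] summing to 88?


lo=0(2)+hi=5(86)=88

Yes: 2+86=88


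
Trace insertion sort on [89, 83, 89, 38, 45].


Initial: [89, 83, 89, 38, 45]
Insert 83: [83, 89, 89, 38, 45]
Insert 89: [83, 89, 89, 38, 45]
Insert 38: [38, 83, 89, 89, 45]
Insert 45: [38, 45, 83, 89, 89]

Sorted: [38, 45, 83, 89, 89]


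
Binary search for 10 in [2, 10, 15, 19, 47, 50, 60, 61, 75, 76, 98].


Step 1: lo=0, hi=10, mid=5, val=50
Step 2: lo=0, hi=4, mid=2, val=15
Step 3: lo=0, hi=1, mid=0, val=2
Step 4: lo=1, hi=1, mid=1, val=10

Found at index 1


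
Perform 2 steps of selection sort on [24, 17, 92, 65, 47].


Initial: [24, 17, 92, 65, 47]
Step 1: min=17 at 1
  Swap: [17, 24, 92, 65, 47]
Step 2: min=24 at 1
  Swap: [17, 24, 92, 65, 47]

After 2 steps: [17, 24, 92, 65, 47]


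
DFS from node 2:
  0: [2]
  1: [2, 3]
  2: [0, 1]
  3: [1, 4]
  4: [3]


Visit 2, push [1, 0]
Visit 0, push []
Visit 1, push [3]
Visit 3, push [4]
Visit 4, push []

DFS order: [2, 0, 1, 3, 4]


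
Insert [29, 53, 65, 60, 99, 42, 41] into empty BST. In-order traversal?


Insert 29: root
Insert 53: R from 29
Insert 65: R from 29 -> R from 53
Insert 60: R from 29 -> R from 53 -> L from 65
Insert 99: R from 29 -> R from 53 -> R from 65
Insert 42: R from 29 -> L from 53
Insert 41: R from 29 -> L from 53 -> L from 42

In-order: [29, 41, 42, 53, 60, 65, 99]


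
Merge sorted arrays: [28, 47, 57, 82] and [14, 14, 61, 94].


Take 14 from B
Take 14 from B
Take 28 from A
Take 47 from A
Take 57 from A
Take 61 from B
Take 82 from A

Merged: [14, 14, 28, 47, 57, 61, 82, 94]


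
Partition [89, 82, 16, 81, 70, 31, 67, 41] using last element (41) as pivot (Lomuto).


Pivot: 41
  16 <= 41: swap -> [16, 82, 89, 81, 70, 31, 67, 41]
  31 <= 41: swap -> [16, 31, 89, 81, 70, 82, 67, 41]
Place pivot at 2: [16, 31, 41, 81, 70, 82, 67, 89]

Partitioned: [16, 31, 41, 81, 70, 82, 67, 89]


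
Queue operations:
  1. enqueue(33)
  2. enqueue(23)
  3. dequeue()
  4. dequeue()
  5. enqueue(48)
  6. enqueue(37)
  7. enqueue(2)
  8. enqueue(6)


enqueue(33) -> [33]
enqueue(23) -> [33, 23]
dequeue()->33, [23]
dequeue()->23, []
enqueue(48) -> [48]
enqueue(37) -> [48, 37]
enqueue(2) -> [48, 37, 2]
enqueue(6) -> [48, 37, 2, 6]

Final queue: [48, 37, 2, 6]


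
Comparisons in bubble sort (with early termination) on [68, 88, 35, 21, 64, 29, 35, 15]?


Algorithm: bubble sort (with early termination)
Input: [68, 88, 35, 21, 64, 29, 35, 15]
Sorted: [15, 21, 29, 35, 35, 64, 68, 88]

28


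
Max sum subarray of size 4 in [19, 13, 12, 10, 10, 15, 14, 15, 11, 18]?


[0:4]: 54
[1:5]: 45
[2:6]: 47
[3:7]: 49
[4:8]: 54
[5:9]: 55
[6:10]: 58

Max: 58 at [6:10]


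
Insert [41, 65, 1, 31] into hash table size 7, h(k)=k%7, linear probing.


Insert 41: h=6 -> slot 6
Insert 65: h=2 -> slot 2
Insert 1: h=1 -> slot 1
Insert 31: h=3 -> slot 3

Table: [None, 1, 65, 31, None, None, 41]


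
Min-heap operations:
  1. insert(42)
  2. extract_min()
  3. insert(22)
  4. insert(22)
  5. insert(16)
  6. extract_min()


insert(42) -> [42]
extract_min()->42, []
insert(22) -> [22]
insert(22) -> [22, 22]
insert(16) -> [16, 22, 22]
extract_min()->16, [22, 22]

Final heap: [22, 22]


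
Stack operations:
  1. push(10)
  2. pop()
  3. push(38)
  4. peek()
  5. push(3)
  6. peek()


push(10) -> [10]
pop()->10, []
push(38) -> [38]
peek()->38
push(3) -> [38, 3]
peek()->3

Final stack: [38, 3]


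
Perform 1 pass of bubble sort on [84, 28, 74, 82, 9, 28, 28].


Initial: [84, 28, 74, 82, 9, 28, 28]
Pass 1: [28, 74, 82, 9, 28, 28, 84] (6 swaps)

After 1 pass: [28, 74, 82, 9, 28, 28, 84]


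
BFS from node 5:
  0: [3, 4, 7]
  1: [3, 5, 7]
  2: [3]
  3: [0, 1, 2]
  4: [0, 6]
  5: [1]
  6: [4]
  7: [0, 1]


Visit 5, enqueue [1]
Visit 1, enqueue [3, 7]
Visit 3, enqueue [0, 2]
Visit 7, enqueue []
Visit 0, enqueue [4]
Visit 2, enqueue []
Visit 4, enqueue [6]
Visit 6, enqueue []

BFS order: [5, 1, 3, 7, 0, 2, 4, 6]


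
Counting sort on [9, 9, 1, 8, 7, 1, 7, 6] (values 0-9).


Input: [9, 9, 1, 8, 7, 1, 7, 6]
Counts: [0, 2, 0, 0, 0, 0, 1, 2, 1, 2]

Sorted: [1, 1, 6, 7, 7, 8, 9, 9]


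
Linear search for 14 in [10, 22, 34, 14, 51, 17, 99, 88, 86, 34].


i=0: 10!=14
i=1: 22!=14
i=2: 34!=14
i=3: 14==14 found!

Found at 3, 4 comps


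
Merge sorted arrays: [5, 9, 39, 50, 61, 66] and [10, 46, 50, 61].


Take 5 from A
Take 9 from A
Take 10 from B
Take 39 from A
Take 46 from B
Take 50 from A
Take 50 from B
Take 61 from A
Take 61 from B

Merged: [5, 9, 10, 39, 46, 50, 50, 61, 61, 66]


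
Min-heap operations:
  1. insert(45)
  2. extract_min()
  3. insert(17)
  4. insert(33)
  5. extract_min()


insert(45) -> [45]
extract_min()->45, []
insert(17) -> [17]
insert(33) -> [17, 33]
extract_min()->17, [33]

Final heap: [33]


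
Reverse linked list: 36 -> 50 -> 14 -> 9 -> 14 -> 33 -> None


Step 1: curr=36, set curr.next=prev(None) | reversed so far: 36
Step 2: curr=50, set curr.next=prev(36) | reversed so far: 50 -> 36
Step 3: curr=14, set curr.next=prev(50) | reversed so far: 14 -> 50 -> 36
Step 4: curr=9, set curr.next=prev(14) | reversed so far: 9 -> 14 -> 50 -> 36
Step 5: curr=14, set curr.next=prev(9) | reversed so far: 14 -> 9 -> 14 -> 50 -> 36
Step 6: curr=33, set curr.next=prev(14) | reversed so far: 33 -> 14 -> 9 -> 14 -> 50 -> 36

33 -> 14 -> 9 -> 14 -> 50 -> 36 -> None


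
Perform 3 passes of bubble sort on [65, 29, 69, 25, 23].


Initial: [65, 29, 69, 25, 23]
Pass 1: [29, 65, 25, 23, 69] (3 swaps)
Pass 2: [29, 25, 23, 65, 69] (2 swaps)
Pass 3: [25, 23, 29, 65, 69] (2 swaps)

After 3 passes: [25, 23, 29, 65, 69]


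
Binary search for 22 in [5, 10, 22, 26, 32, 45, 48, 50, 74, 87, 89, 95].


Step 1: lo=0, hi=11, mid=5, val=45
Step 2: lo=0, hi=4, mid=2, val=22

Found at index 2


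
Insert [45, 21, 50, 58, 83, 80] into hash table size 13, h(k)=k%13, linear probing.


Insert 45: h=6 -> slot 6
Insert 21: h=8 -> slot 8
Insert 50: h=11 -> slot 11
Insert 58: h=6, 1 probes -> slot 7
Insert 83: h=5 -> slot 5
Insert 80: h=2 -> slot 2

Table: [None, None, 80, None, None, 83, 45, 58, 21, None, None, 50, None]


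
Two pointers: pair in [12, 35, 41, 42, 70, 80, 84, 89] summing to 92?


lo=0(12)+hi=7(89)=101
lo=0(12)+hi=6(84)=96
lo=0(12)+hi=5(80)=92

Yes: 12+80=92


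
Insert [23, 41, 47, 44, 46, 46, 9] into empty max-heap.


Insert 23: [23]
Insert 41: [41, 23]
Insert 47: [47, 23, 41]
Insert 44: [47, 44, 41, 23]
Insert 46: [47, 46, 41, 23, 44]
Insert 46: [47, 46, 46, 23, 44, 41]
Insert 9: [47, 46, 46, 23, 44, 41, 9]

Final heap: [47, 46, 46, 23, 44, 41, 9]


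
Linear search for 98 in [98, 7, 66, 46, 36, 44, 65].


i=0: 98==98 found!

Found at 0, 1 comps


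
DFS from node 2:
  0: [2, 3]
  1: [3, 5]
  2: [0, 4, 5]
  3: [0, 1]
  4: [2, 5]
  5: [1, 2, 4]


Visit 2, push [5, 4, 0]
Visit 0, push [3]
Visit 3, push [1]
Visit 1, push [5]
Visit 5, push [4]
Visit 4, push []

DFS order: [2, 0, 3, 1, 5, 4]


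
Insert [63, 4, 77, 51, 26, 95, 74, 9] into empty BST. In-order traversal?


Insert 63: root
Insert 4: L from 63
Insert 77: R from 63
Insert 51: L from 63 -> R from 4
Insert 26: L from 63 -> R from 4 -> L from 51
Insert 95: R from 63 -> R from 77
Insert 74: R from 63 -> L from 77
Insert 9: L from 63 -> R from 4 -> L from 51 -> L from 26

In-order: [4, 9, 26, 51, 63, 74, 77, 95]


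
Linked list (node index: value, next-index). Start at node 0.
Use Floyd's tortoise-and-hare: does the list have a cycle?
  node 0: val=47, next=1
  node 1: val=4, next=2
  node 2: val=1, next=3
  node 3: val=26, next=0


Floyd's tortoise (slow, +1) and hare (fast, +2):
  init: slow=0, fast=0
  step 1: slow=1, fast=2
  step 2: slow=2, fast=0
  step 3: slow=3, fast=2
  step 4: slow=0, fast=0
  slow == fast at node 0: cycle detected

Cycle: yes


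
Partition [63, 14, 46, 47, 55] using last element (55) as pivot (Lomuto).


Pivot: 55
  14 <= 55: swap -> [14, 63, 46, 47, 55]
  46 <= 55: swap -> [14, 46, 63, 47, 55]
  47 <= 55: swap -> [14, 46, 47, 63, 55]
Place pivot at 3: [14, 46, 47, 55, 63]

Partitioned: [14, 46, 47, 55, 63]


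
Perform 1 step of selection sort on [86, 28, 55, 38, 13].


Initial: [86, 28, 55, 38, 13]
Step 1: min=13 at 4
  Swap: [13, 28, 55, 38, 86]

After 1 step: [13, 28, 55, 38, 86]


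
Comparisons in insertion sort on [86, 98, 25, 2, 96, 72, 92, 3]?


Algorithm: insertion sort
Input: [86, 98, 25, 2, 96, 72, 92, 3]
Sorted: [2, 3, 25, 72, 86, 92, 96, 98]

22


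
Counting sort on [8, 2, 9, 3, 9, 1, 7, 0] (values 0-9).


Input: [8, 2, 9, 3, 9, 1, 7, 0]
Counts: [1, 1, 1, 1, 0, 0, 0, 1, 1, 2]

Sorted: [0, 1, 2, 3, 7, 8, 9, 9]


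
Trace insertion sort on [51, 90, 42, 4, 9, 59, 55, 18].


Initial: [51, 90, 42, 4, 9, 59, 55, 18]
Insert 90: [51, 90, 42, 4, 9, 59, 55, 18]
Insert 42: [42, 51, 90, 4, 9, 59, 55, 18]
Insert 4: [4, 42, 51, 90, 9, 59, 55, 18]
Insert 9: [4, 9, 42, 51, 90, 59, 55, 18]
Insert 59: [4, 9, 42, 51, 59, 90, 55, 18]
Insert 55: [4, 9, 42, 51, 55, 59, 90, 18]
Insert 18: [4, 9, 18, 42, 51, 55, 59, 90]

Sorted: [4, 9, 18, 42, 51, 55, 59, 90]


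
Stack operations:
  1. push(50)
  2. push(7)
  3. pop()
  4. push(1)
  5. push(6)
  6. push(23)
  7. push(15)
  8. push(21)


push(50) -> [50]
push(7) -> [50, 7]
pop()->7, [50]
push(1) -> [50, 1]
push(6) -> [50, 1, 6]
push(23) -> [50, 1, 6, 23]
push(15) -> [50, 1, 6, 23, 15]
push(21) -> [50, 1, 6, 23, 15, 21]

Final stack: [50, 1, 6, 23, 15, 21]


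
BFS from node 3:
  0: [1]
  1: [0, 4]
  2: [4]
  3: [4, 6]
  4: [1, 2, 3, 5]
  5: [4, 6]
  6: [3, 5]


Visit 3, enqueue [4, 6]
Visit 4, enqueue [1, 2, 5]
Visit 6, enqueue []
Visit 1, enqueue [0]
Visit 2, enqueue []
Visit 5, enqueue []
Visit 0, enqueue []

BFS order: [3, 4, 6, 1, 2, 5, 0]


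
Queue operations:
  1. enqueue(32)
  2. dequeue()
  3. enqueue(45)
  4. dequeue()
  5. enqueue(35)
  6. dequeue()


enqueue(32) -> [32]
dequeue()->32, []
enqueue(45) -> [45]
dequeue()->45, []
enqueue(35) -> [35]
dequeue()->35, []

Final queue: []


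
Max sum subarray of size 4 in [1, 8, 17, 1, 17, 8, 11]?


[0:4]: 27
[1:5]: 43
[2:6]: 43
[3:7]: 37

Max: 43 at [1:5]


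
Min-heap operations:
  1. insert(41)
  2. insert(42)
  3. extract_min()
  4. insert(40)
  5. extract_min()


insert(41) -> [41]
insert(42) -> [41, 42]
extract_min()->41, [42]
insert(40) -> [40, 42]
extract_min()->40, [42]

Final heap: [42]


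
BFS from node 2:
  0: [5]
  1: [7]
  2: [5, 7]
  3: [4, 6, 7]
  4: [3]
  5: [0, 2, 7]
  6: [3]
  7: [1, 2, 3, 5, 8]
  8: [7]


Visit 2, enqueue [5, 7]
Visit 5, enqueue [0]
Visit 7, enqueue [1, 3, 8]
Visit 0, enqueue []
Visit 1, enqueue []
Visit 3, enqueue [4, 6]
Visit 8, enqueue []
Visit 4, enqueue []
Visit 6, enqueue []

BFS order: [2, 5, 7, 0, 1, 3, 8, 4, 6]


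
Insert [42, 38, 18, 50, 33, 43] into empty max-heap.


Insert 42: [42]
Insert 38: [42, 38]
Insert 18: [42, 38, 18]
Insert 50: [50, 42, 18, 38]
Insert 33: [50, 42, 18, 38, 33]
Insert 43: [50, 42, 43, 38, 33, 18]

Final heap: [50, 42, 43, 38, 33, 18]


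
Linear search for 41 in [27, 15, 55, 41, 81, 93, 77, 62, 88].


i=0: 27!=41
i=1: 15!=41
i=2: 55!=41
i=3: 41==41 found!

Found at 3, 4 comps


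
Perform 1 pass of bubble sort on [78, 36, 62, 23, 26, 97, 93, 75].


Initial: [78, 36, 62, 23, 26, 97, 93, 75]
Pass 1: [36, 62, 23, 26, 78, 93, 75, 97] (6 swaps)

After 1 pass: [36, 62, 23, 26, 78, 93, 75, 97]


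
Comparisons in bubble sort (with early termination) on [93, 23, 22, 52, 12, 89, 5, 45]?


Algorithm: bubble sort (with early termination)
Input: [93, 23, 22, 52, 12, 89, 5, 45]
Sorted: [5, 12, 22, 23, 45, 52, 89, 93]

28


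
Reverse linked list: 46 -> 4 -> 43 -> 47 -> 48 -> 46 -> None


Step 1: curr=46, set curr.next=prev(None) | reversed so far: 46
Step 2: curr=4, set curr.next=prev(46) | reversed so far: 4 -> 46
Step 3: curr=43, set curr.next=prev(4) | reversed so far: 43 -> 4 -> 46
Step 4: curr=47, set curr.next=prev(43) | reversed so far: 47 -> 43 -> 4 -> 46
Step 5: curr=48, set curr.next=prev(47) | reversed so far: 48 -> 47 -> 43 -> 4 -> 46
Step 6: curr=46, set curr.next=prev(48) | reversed so far: 46 -> 48 -> 47 -> 43 -> 4 -> 46

46 -> 48 -> 47 -> 43 -> 4 -> 46 -> None


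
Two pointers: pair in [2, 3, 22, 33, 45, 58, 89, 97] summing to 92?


lo=0(2)+hi=7(97)=99
lo=0(2)+hi=6(89)=91
lo=1(3)+hi=6(89)=92

Yes: 3+89=92


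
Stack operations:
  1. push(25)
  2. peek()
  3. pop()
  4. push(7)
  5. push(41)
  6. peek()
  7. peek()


push(25) -> [25]
peek()->25
pop()->25, []
push(7) -> [7]
push(41) -> [7, 41]
peek()->41
peek()->41

Final stack: [7, 41]


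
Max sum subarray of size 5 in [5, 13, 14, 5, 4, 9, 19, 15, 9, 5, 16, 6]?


[0:5]: 41
[1:6]: 45
[2:7]: 51
[3:8]: 52
[4:9]: 56
[5:10]: 57
[6:11]: 64
[7:12]: 51

Max: 64 at [6:11]


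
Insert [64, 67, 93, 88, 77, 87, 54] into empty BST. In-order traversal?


Insert 64: root
Insert 67: R from 64
Insert 93: R from 64 -> R from 67
Insert 88: R from 64 -> R from 67 -> L from 93
Insert 77: R from 64 -> R from 67 -> L from 93 -> L from 88
Insert 87: R from 64 -> R from 67 -> L from 93 -> L from 88 -> R from 77
Insert 54: L from 64

In-order: [54, 64, 67, 77, 87, 88, 93]


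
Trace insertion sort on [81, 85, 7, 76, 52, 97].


Initial: [81, 85, 7, 76, 52, 97]
Insert 85: [81, 85, 7, 76, 52, 97]
Insert 7: [7, 81, 85, 76, 52, 97]
Insert 76: [7, 76, 81, 85, 52, 97]
Insert 52: [7, 52, 76, 81, 85, 97]
Insert 97: [7, 52, 76, 81, 85, 97]

Sorted: [7, 52, 76, 81, 85, 97]


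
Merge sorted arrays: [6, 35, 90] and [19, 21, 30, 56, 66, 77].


Take 6 from A
Take 19 from B
Take 21 from B
Take 30 from B
Take 35 from A
Take 56 from B
Take 66 from B
Take 77 from B

Merged: [6, 19, 21, 30, 35, 56, 66, 77, 90]


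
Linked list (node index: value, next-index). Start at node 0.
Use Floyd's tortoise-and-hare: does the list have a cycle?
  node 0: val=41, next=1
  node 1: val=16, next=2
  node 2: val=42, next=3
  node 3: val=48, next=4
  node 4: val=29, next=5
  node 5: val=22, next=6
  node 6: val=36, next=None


Floyd's tortoise (slow, +1) and hare (fast, +2):
  init: slow=0, fast=0
  step 1: slow=1, fast=2
  step 2: slow=2, fast=4
  step 3: slow=3, fast=6
  step 4: fast -> None, no cycle

Cycle: no


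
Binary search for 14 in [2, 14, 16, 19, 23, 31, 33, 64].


Step 1: lo=0, hi=7, mid=3, val=19
Step 2: lo=0, hi=2, mid=1, val=14

Found at index 1


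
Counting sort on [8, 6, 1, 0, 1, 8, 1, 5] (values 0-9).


Input: [8, 6, 1, 0, 1, 8, 1, 5]
Counts: [1, 3, 0, 0, 0, 1, 1, 0, 2, 0]

Sorted: [0, 1, 1, 1, 5, 6, 8, 8]


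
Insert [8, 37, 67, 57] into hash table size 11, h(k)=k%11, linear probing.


Insert 8: h=8 -> slot 8
Insert 37: h=4 -> slot 4
Insert 67: h=1 -> slot 1
Insert 57: h=2 -> slot 2

Table: [None, 67, 57, None, 37, None, None, None, 8, None, None]


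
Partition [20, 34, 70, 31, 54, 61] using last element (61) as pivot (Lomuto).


Pivot: 61
  20 <= 61: advance i (no swap)
  34 <= 61: advance i (no swap)
  31 <= 61: swap -> [20, 34, 31, 70, 54, 61]
  54 <= 61: swap -> [20, 34, 31, 54, 70, 61]
Place pivot at 4: [20, 34, 31, 54, 61, 70]

Partitioned: [20, 34, 31, 54, 61, 70]


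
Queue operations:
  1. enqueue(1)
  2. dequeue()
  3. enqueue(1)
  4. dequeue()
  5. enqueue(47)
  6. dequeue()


enqueue(1) -> [1]
dequeue()->1, []
enqueue(1) -> [1]
dequeue()->1, []
enqueue(47) -> [47]
dequeue()->47, []

Final queue: []


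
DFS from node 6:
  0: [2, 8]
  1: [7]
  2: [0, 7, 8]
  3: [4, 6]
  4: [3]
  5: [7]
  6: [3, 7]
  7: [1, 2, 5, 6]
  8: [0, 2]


Visit 6, push [7, 3]
Visit 3, push [4]
Visit 4, push []
Visit 7, push [5, 2, 1]
Visit 1, push []
Visit 2, push [8, 0]
Visit 0, push [8]
Visit 8, push []
Visit 5, push []

DFS order: [6, 3, 4, 7, 1, 2, 0, 8, 5]


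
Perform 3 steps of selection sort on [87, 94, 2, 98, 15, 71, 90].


Initial: [87, 94, 2, 98, 15, 71, 90]
Step 1: min=2 at 2
  Swap: [2, 94, 87, 98, 15, 71, 90]
Step 2: min=15 at 4
  Swap: [2, 15, 87, 98, 94, 71, 90]
Step 3: min=71 at 5
  Swap: [2, 15, 71, 98, 94, 87, 90]

After 3 steps: [2, 15, 71, 98, 94, 87, 90]


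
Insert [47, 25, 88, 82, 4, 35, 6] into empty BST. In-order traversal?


Insert 47: root
Insert 25: L from 47
Insert 88: R from 47
Insert 82: R from 47 -> L from 88
Insert 4: L from 47 -> L from 25
Insert 35: L from 47 -> R from 25
Insert 6: L from 47 -> L from 25 -> R from 4

In-order: [4, 6, 25, 35, 47, 82, 88]


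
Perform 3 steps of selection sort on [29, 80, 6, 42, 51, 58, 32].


Initial: [29, 80, 6, 42, 51, 58, 32]
Step 1: min=6 at 2
  Swap: [6, 80, 29, 42, 51, 58, 32]
Step 2: min=29 at 2
  Swap: [6, 29, 80, 42, 51, 58, 32]
Step 3: min=32 at 6
  Swap: [6, 29, 32, 42, 51, 58, 80]

After 3 steps: [6, 29, 32, 42, 51, 58, 80]


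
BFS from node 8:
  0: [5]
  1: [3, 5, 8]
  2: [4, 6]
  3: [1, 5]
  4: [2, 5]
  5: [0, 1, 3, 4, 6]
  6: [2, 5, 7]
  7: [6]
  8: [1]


Visit 8, enqueue [1]
Visit 1, enqueue [3, 5]
Visit 3, enqueue []
Visit 5, enqueue [0, 4, 6]
Visit 0, enqueue []
Visit 4, enqueue [2]
Visit 6, enqueue [7]
Visit 2, enqueue []
Visit 7, enqueue []

BFS order: [8, 1, 3, 5, 0, 4, 6, 2, 7]


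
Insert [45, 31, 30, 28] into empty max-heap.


Insert 45: [45]
Insert 31: [45, 31]
Insert 30: [45, 31, 30]
Insert 28: [45, 31, 30, 28]

Final heap: [45, 31, 30, 28]


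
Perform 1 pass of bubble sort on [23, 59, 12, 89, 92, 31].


Initial: [23, 59, 12, 89, 92, 31]
Pass 1: [23, 12, 59, 89, 31, 92] (2 swaps)

After 1 pass: [23, 12, 59, 89, 31, 92]


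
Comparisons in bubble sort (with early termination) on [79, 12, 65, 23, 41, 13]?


Algorithm: bubble sort (with early termination)
Input: [79, 12, 65, 23, 41, 13]
Sorted: [12, 13, 23, 41, 65, 79]

15


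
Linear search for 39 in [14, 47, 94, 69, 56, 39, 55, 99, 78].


i=0: 14!=39
i=1: 47!=39
i=2: 94!=39
i=3: 69!=39
i=4: 56!=39
i=5: 39==39 found!

Found at 5, 6 comps


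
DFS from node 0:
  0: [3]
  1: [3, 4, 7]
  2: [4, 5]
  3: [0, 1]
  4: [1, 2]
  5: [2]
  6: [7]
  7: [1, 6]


Visit 0, push [3]
Visit 3, push [1]
Visit 1, push [7, 4]
Visit 4, push [2]
Visit 2, push [5]
Visit 5, push []
Visit 7, push [6]
Visit 6, push []

DFS order: [0, 3, 1, 4, 2, 5, 7, 6]


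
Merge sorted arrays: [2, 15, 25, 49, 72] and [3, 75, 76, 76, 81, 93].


Take 2 from A
Take 3 from B
Take 15 from A
Take 25 from A
Take 49 from A
Take 72 from A

Merged: [2, 3, 15, 25, 49, 72, 75, 76, 76, 81, 93]


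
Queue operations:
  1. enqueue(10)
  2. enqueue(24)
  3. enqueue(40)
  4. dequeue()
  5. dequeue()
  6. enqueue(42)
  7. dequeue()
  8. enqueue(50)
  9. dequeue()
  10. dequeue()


enqueue(10) -> [10]
enqueue(24) -> [10, 24]
enqueue(40) -> [10, 24, 40]
dequeue()->10, [24, 40]
dequeue()->24, [40]
enqueue(42) -> [40, 42]
dequeue()->40, [42]
enqueue(50) -> [42, 50]
dequeue()->42, [50]
dequeue()->50, []

Final queue: []


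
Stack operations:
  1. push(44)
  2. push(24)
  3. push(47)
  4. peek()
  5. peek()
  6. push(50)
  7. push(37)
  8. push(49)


push(44) -> [44]
push(24) -> [44, 24]
push(47) -> [44, 24, 47]
peek()->47
peek()->47
push(50) -> [44, 24, 47, 50]
push(37) -> [44, 24, 47, 50, 37]
push(49) -> [44, 24, 47, 50, 37, 49]

Final stack: [44, 24, 47, 50, 37, 49]


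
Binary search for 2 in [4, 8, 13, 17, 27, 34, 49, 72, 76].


Step 1: lo=0, hi=8, mid=4, val=27
Step 2: lo=0, hi=3, mid=1, val=8
Step 3: lo=0, hi=0, mid=0, val=4

Not found


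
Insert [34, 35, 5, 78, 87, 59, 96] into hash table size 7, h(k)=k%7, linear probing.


Insert 34: h=6 -> slot 6
Insert 35: h=0 -> slot 0
Insert 5: h=5 -> slot 5
Insert 78: h=1 -> slot 1
Insert 87: h=3 -> slot 3
Insert 59: h=3, 1 probes -> slot 4
Insert 96: h=5, 4 probes -> slot 2

Table: [35, 78, 96, 87, 59, 5, 34]


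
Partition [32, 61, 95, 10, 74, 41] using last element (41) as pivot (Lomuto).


Pivot: 41
  32 <= 41: advance i (no swap)
  10 <= 41: swap -> [32, 10, 95, 61, 74, 41]
Place pivot at 2: [32, 10, 41, 61, 74, 95]

Partitioned: [32, 10, 41, 61, 74, 95]


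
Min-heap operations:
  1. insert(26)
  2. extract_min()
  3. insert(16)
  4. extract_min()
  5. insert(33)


insert(26) -> [26]
extract_min()->26, []
insert(16) -> [16]
extract_min()->16, []
insert(33) -> [33]

Final heap: [33]


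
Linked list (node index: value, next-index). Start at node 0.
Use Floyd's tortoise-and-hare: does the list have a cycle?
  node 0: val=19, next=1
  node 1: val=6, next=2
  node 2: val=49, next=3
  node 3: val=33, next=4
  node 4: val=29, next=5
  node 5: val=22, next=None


Floyd's tortoise (slow, +1) and hare (fast, +2):
  init: slow=0, fast=0
  step 1: slow=1, fast=2
  step 2: slow=2, fast=4
  step 3: fast 4->5->None, no cycle

Cycle: no


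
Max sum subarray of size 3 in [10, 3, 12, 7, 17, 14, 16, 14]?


[0:3]: 25
[1:4]: 22
[2:5]: 36
[3:6]: 38
[4:7]: 47
[5:8]: 44

Max: 47 at [4:7]


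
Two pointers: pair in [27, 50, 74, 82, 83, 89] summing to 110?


lo=0(27)+hi=5(89)=116
lo=0(27)+hi=4(83)=110

Yes: 27+83=110


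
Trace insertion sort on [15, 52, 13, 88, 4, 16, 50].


Initial: [15, 52, 13, 88, 4, 16, 50]
Insert 52: [15, 52, 13, 88, 4, 16, 50]
Insert 13: [13, 15, 52, 88, 4, 16, 50]
Insert 88: [13, 15, 52, 88, 4, 16, 50]
Insert 4: [4, 13, 15, 52, 88, 16, 50]
Insert 16: [4, 13, 15, 16, 52, 88, 50]
Insert 50: [4, 13, 15, 16, 50, 52, 88]

Sorted: [4, 13, 15, 16, 50, 52, 88]


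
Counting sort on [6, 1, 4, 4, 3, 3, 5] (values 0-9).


Input: [6, 1, 4, 4, 3, 3, 5]
Counts: [0, 1, 0, 2, 2, 1, 1, 0, 0, 0]

Sorted: [1, 3, 3, 4, 4, 5, 6]


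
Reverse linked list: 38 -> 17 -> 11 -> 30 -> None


Step 1: curr=38, set curr.next=prev(None) | reversed so far: 38
Step 2: curr=17, set curr.next=prev(38) | reversed so far: 17 -> 38
Step 3: curr=11, set curr.next=prev(17) | reversed so far: 11 -> 17 -> 38
Step 4: curr=30, set curr.next=prev(11) | reversed so far: 30 -> 11 -> 17 -> 38

30 -> 11 -> 17 -> 38 -> None


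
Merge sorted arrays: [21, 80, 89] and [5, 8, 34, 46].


Take 5 from B
Take 8 from B
Take 21 from A
Take 34 from B
Take 46 from B

Merged: [5, 8, 21, 34, 46, 80, 89]


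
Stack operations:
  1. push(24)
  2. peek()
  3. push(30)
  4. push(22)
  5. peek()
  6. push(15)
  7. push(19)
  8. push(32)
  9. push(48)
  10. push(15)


push(24) -> [24]
peek()->24
push(30) -> [24, 30]
push(22) -> [24, 30, 22]
peek()->22
push(15) -> [24, 30, 22, 15]
push(19) -> [24, 30, 22, 15, 19]
push(32) -> [24, 30, 22, 15, 19, 32]
push(48) -> [24, 30, 22, 15, 19, 32, 48]
push(15) -> [24, 30, 22, 15, 19, 32, 48, 15]

Final stack: [24, 30, 22, 15, 19, 32, 48, 15]


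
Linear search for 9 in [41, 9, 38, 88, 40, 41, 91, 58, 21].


i=0: 41!=9
i=1: 9==9 found!

Found at 1, 2 comps


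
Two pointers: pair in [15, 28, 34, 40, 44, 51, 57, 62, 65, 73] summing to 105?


lo=0(15)+hi=9(73)=88
lo=1(28)+hi=9(73)=101
lo=2(34)+hi=9(73)=107
lo=2(34)+hi=8(65)=99
lo=3(40)+hi=8(65)=105

Yes: 40+65=105


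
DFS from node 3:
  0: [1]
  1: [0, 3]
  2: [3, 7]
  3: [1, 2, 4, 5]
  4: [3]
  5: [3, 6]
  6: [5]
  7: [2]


Visit 3, push [5, 4, 2, 1]
Visit 1, push [0]
Visit 0, push []
Visit 2, push [7]
Visit 7, push []
Visit 4, push []
Visit 5, push [6]
Visit 6, push []

DFS order: [3, 1, 0, 2, 7, 4, 5, 6]


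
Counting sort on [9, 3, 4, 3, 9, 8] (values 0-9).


Input: [9, 3, 4, 3, 9, 8]
Counts: [0, 0, 0, 2, 1, 0, 0, 0, 1, 2]

Sorted: [3, 3, 4, 8, 9, 9]


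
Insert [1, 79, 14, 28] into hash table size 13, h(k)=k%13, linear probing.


Insert 1: h=1 -> slot 1
Insert 79: h=1, 1 probes -> slot 2
Insert 14: h=1, 2 probes -> slot 3
Insert 28: h=2, 2 probes -> slot 4

Table: [None, 1, 79, 14, 28, None, None, None, None, None, None, None, None]


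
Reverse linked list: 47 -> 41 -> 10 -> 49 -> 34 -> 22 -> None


Step 1: curr=47, set curr.next=prev(None) | reversed so far: 47
Step 2: curr=41, set curr.next=prev(47) | reversed so far: 41 -> 47
Step 3: curr=10, set curr.next=prev(41) | reversed so far: 10 -> 41 -> 47
Step 4: curr=49, set curr.next=prev(10) | reversed so far: 49 -> 10 -> 41 -> 47
Step 5: curr=34, set curr.next=prev(49) | reversed so far: 34 -> 49 -> 10 -> 41 -> 47
Step 6: curr=22, set curr.next=prev(34) | reversed so far: 22 -> 34 -> 49 -> 10 -> 41 -> 47

22 -> 34 -> 49 -> 10 -> 41 -> 47 -> None


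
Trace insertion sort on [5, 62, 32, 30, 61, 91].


Initial: [5, 62, 32, 30, 61, 91]
Insert 62: [5, 62, 32, 30, 61, 91]
Insert 32: [5, 32, 62, 30, 61, 91]
Insert 30: [5, 30, 32, 62, 61, 91]
Insert 61: [5, 30, 32, 61, 62, 91]
Insert 91: [5, 30, 32, 61, 62, 91]

Sorted: [5, 30, 32, 61, 62, 91]


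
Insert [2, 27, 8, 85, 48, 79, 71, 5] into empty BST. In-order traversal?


Insert 2: root
Insert 27: R from 2
Insert 8: R from 2 -> L from 27
Insert 85: R from 2 -> R from 27
Insert 48: R from 2 -> R from 27 -> L from 85
Insert 79: R from 2 -> R from 27 -> L from 85 -> R from 48
Insert 71: R from 2 -> R from 27 -> L from 85 -> R from 48 -> L from 79
Insert 5: R from 2 -> L from 27 -> L from 8

In-order: [2, 5, 8, 27, 48, 71, 79, 85]


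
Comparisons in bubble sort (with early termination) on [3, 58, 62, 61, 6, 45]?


Algorithm: bubble sort (with early termination)
Input: [3, 58, 62, 61, 6, 45]
Sorted: [3, 6, 45, 58, 61, 62]

14


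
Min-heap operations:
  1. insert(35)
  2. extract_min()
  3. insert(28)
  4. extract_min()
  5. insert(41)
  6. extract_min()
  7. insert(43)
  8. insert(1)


insert(35) -> [35]
extract_min()->35, []
insert(28) -> [28]
extract_min()->28, []
insert(41) -> [41]
extract_min()->41, []
insert(43) -> [43]
insert(1) -> [1, 43]

Final heap: [1, 43]


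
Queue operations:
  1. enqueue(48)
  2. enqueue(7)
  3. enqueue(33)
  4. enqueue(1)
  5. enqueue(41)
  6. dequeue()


enqueue(48) -> [48]
enqueue(7) -> [48, 7]
enqueue(33) -> [48, 7, 33]
enqueue(1) -> [48, 7, 33, 1]
enqueue(41) -> [48, 7, 33, 1, 41]
dequeue()->48, [7, 33, 1, 41]

Final queue: [7, 33, 1, 41]
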